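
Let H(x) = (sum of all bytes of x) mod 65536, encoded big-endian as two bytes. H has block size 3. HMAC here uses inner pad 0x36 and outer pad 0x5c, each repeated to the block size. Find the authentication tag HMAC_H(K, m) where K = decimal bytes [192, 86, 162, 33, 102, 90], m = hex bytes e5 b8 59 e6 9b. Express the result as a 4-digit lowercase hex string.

Key decimal bytes [192, 86, 162, 33, 102, 90] = c0 56 a2 21 66 5a is 6 bytes > B = 3, so hash it first: H(key) = 02 99, then zero-pad to 3 bytes: K' = 02 99 00.
K' ⊕ ipad = 34 af 36.  K' ⊕ opad = 5e c5 5c.
Inner input = (K'⊕ipad) ∥ m = 34 af 36 ∥ e5 b8 59 e6 9b.
Inner hash: sum = 52+175+54+229+184+89+230+155 = 1168 → 04 90.
Outer input = (K'⊕opad) ∥ inner = 5e c5 5c ∥ 04 90.
Outer hash (tag): sum = 94+197+92+4+144 = 531 → 02 13.

0213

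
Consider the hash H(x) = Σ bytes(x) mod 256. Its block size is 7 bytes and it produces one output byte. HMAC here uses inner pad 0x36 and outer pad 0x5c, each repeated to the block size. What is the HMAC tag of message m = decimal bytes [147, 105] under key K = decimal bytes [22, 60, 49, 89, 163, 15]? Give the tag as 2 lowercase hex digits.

Key decimal bytes [22, 60, 49, 89, 163, 15] = 16 3c 31 59 a3 0f is 6 bytes ≤ B = 7; zero-pad to 7 bytes: K' = 16 3c 31 59 a3 0f 00.
K' ⊕ ipad = 20 0a 07 6f 95 39 36.  K' ⊕ opad = 4a 60 6d 05 ff 53 5c.
Inner input = (K'⊕ipad) ∥ m = 20 0a 07 6f 95 39 36 ∥ 93 69.
Inner hash: sum = 32+10+7+111+149+57+54+147+105 = 672; mod 256 = 160 → a0.
Outer input = (K'⊕opad) ∥ inner = 4a 60 6d 05 ff 53 5c ∥ a0.
Outer hash (tag): sum = 74+96+109+5+255+83+92+160 = 874; mod 256 = 106 → 6a.

6a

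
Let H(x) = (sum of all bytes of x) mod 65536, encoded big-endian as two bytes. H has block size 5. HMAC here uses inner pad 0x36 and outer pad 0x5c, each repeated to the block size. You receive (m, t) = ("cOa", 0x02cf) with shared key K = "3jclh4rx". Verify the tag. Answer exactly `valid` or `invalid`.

valid

Key "3jclh4rx" = 33 6a 63 6c 68 34 72 78 is 8 bytes > B = 5, so hash it first: H(key) = 02 f2, then zero-pad to 5 bytes: K' = 02 f2 00 00 00.
K' ⊕ ipad = 34 c4 36 36 36; K' ⊕ opad = 5e ae 5c 5c 5c.
Inner hash: sum = 52+196+54+54+54+99+79+97 = 685 → 02 ad.
Outer hash (recomputed tag): sum = 94+174+92+92+92+2+173 = 719 → 02 cf.
Recomputed tag = 02cf; claimed = 02cf → match.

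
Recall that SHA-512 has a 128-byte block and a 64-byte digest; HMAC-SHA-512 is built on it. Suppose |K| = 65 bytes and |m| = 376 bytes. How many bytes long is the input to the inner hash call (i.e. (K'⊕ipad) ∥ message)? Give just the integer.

504

Key is 65 ≤ 128 bytes, zero-padded: |K'| = 128.
Inner input = (K'⊕ipad) ∥ m → 128 + 376 = 504 bytes.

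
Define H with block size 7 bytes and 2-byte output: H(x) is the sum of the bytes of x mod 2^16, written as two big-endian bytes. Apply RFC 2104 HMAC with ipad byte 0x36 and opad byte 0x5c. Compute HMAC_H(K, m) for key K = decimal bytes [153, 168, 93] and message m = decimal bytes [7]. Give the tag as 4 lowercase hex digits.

Key decimal bytes [153, 168, 93] = 99 a8 5d is 3 bytes ≤ B = 7; zero-pad to 7 bytes: K' = 99 a8 5d 00 00 00 00.
K' ⊕ ipad = af 9e 6b 36 36 36 36.  K' ⊕ opad = c5 f4 01 5c 5c 5c 5c.
Inner input = (K'⊕ipad) ∥ m = af 9e 6b 36 36 36 36 ∥ 07.
Inner hash: sum = 175+158+107+54+54+54+54+7 = 663 → 02 97.
Outer input = (K'⊕opad) ∥ inner = c5 f4 01 5c 5c 5c 5c ∥ 02 97.
Outer hash (tag): sum = 197+244+1+92+92+92+92+2+151 = 963 → 03 c3.

03c3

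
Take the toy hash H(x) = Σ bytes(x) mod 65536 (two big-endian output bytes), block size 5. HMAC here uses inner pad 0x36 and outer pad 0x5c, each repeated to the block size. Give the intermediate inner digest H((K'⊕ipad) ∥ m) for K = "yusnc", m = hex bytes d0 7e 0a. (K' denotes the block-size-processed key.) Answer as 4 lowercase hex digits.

02dc

Key "yusnc" = 79 75 73 6e 63 is exactly B = 5 bytes: K' = 79 75 73 6e 63.
K' ⊕ ipad = 4f 43 45 58 55.
Inner input = 4f 43 45 58 55 ∥ d0 7e 0a.
Inner hash: sum = 79+67+69+88+85+208+126+10 = 732 → 02 dc.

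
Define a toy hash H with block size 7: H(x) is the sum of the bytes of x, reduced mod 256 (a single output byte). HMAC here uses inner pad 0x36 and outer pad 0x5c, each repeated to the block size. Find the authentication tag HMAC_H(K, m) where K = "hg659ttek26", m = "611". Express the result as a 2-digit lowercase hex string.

Key "hg659ttek26" = 68 67 36 35 39 74 74 65 6b 32 36 is 11 bytes > B = 7, so hash it first: H(key) = 93, then zero-pad to 7 bytes: K' = 93 00 00 00 00 00 00.
K' ⊕ ipad = a5 36 36 36 36 36 36.  K' ⊕ opad = cf 5c 5c 5c 5c 5c 5c.
Inner input = (K'⊕ipad) ∥ m = a5 36 36 36 36 36 36 ∥ 36 31 31.
Inner hash: sum = 165+54+54+54+54+54+54+54+49+49 = 641; mod 256 = 129 → 81.
Outer input = (K'⊕opad) ∥ inner = cf 5c 5c 5c 5c 5c 5c ∥ 81.
Outer hash (tag): sum = 207+92+92+92+92+92+92+129 = 888; mod 256 = 120 → 78.

78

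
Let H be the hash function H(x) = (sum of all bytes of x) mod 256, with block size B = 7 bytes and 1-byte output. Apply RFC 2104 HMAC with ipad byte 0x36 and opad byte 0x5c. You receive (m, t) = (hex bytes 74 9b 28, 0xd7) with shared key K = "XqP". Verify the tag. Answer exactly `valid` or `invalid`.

Key "XqP" = 58 71 50 is 3 bytes ≤ B = 7; zero-pad to 7 bytes: K' = 58 71 50 00 00 00 00.
K' ⊕ ipad = 6e 47 66 36 36 36 36; K' ⊕ opad = 04 2d 0c 5c 5c 5c 5c.
Inner hash: sum = 110+71+102+54+54+54+54+116+155+40 = 810; mod 256 = 42 → 2a.
Outer hash (recomputed tag): sum = 4+45+12+92+92+92+92+42 = 471; mod 256 = 215 → d7.
Recomputed tag = d7; claimed = d7 → match.

valid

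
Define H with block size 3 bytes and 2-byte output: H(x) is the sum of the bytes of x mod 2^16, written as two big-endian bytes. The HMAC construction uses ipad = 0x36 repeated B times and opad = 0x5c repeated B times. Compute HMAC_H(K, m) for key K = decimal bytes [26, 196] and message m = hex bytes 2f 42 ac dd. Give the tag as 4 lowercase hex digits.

Key decimal bytes [26, 196] = 1a c4 is 2 bytes ≤ B = 3; zero-pad to 3 bytes: K' = 1a c4 00.
K' ⊕ ipad = 2c f2 36.  K' ⊕ opad = 46 98 5c.
Inner input = (K'⊕ipad) ∥ m = 2c f2 36 ∥ 2f 42 ac dd.
Inner hash: sum = 44+242+54+47+66+172+221 = 846 → 03 4e.
Outer input = (K'⊕opad) ∥ inner = 46 98 5c ∥ 03 4e.
Outer hash (tag): sum = 70+152+92+3+78 = 395 → 01 8b.

018b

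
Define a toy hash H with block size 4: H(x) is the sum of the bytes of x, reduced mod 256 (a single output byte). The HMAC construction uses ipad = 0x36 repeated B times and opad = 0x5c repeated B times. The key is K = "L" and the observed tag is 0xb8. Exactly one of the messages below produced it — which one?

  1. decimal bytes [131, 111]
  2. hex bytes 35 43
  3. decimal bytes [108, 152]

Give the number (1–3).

Key "L" = 4c is 1 byte ≤ B = 4; zero-pad to 4 bytes: K' = 4c 00 00 00.
K' ⊕ ipad = 7a 36 36 36; K' ⊕ opad = 10 5c 5c 5c.
m1: inner = H(7a 36 36 36 83 6f) = 0e; tag = H(10 5c 5c 5c 0e) = 32
m2: inner = H(7a 36 36 36 35 43) = 94; tag = H(10 5c 5c 5c 94) = b8 ← matches
m3: inner = H(7a 36 36 36 6c 98) = 20; tag = H(10 5c 5c 5c 20) = 44

2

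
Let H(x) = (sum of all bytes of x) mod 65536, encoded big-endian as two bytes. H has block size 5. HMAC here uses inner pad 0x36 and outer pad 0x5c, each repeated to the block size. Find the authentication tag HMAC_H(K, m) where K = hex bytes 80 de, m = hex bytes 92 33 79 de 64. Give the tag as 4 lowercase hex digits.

Key hex bytes 80 de is 2 bytes ≤ B = 5; zero-pad to 5 bytes: K' = 80 de 00 00 00.
K' ⊕ ipad = b6 e8 36 36 36.  K' ⊕ opad = dc 82 5c 5c 5c.
Inner input = (K'⊕ipad) ∥ m = b6 e8 36 36 36 ∥ 92 33 79 de 64.
Inner hash: sum = 182+232+54+54+54+146+51+121+222+100 = 1216 → 04 c0.
Outer input = (K'⊕opad) ∥ inner = dc 82 5c 5c 5c ∥ 04 c0.
Outer hash (tag): sum = 220+130+92+92+92+4+192 = 822 → 03 36.

0336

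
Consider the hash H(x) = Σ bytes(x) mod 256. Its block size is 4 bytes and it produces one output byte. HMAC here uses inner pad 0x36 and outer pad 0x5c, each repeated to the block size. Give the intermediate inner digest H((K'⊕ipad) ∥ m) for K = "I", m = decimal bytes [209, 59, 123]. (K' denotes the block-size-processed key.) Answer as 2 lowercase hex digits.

Key "I" = 49 is 1 byte ≤ B = 4; zero-pad to 4 bytes: K' = 49 00 00 00.
K' ⊕ ipad = 7f 36 36 36.
Inner input = 7f 36 36 36 ∥ d1 3b 7b.
Inner hash: sum = 127+54+54+54+209+59+123 = 680; mod 256 = 168 → a8.

a8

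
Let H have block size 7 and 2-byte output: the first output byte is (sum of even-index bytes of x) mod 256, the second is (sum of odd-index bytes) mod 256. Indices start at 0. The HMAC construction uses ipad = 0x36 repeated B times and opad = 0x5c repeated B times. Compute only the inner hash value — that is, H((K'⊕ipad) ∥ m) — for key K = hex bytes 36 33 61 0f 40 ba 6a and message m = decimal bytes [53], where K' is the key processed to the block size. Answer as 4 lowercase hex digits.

29ff

Key hex bytes 36 33 61 0f 40 ba 6a is exactly B = 7 bytes: K' = 36 33 61 0f 40 ba 6a.
K' ⊕ ipad = 00 05 57 39 76 8c 5c.
Inner input = 00 05 57 39 76 8c 5c ∥ 35.
Inner hash: even-index sum = 297 mod 256 = 41; odd-index sum = 255 mod 256 = 255 → 29 ff.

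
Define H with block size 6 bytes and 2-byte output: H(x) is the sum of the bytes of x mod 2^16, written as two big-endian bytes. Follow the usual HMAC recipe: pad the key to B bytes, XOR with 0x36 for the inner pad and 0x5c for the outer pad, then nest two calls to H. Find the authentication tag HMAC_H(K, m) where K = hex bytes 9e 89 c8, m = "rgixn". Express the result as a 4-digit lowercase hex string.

Key hex bytes 9e 89 c8 is 3 bytes ≤ B = 6; zero-pad to 6 bytes: K' = 9e 89 c8 00 00 00.
K' ⊕ ipad = a8 bf fe 36 36 36.  K' ⊕ opad = c2 d5 94 5c 5c 5c.
Inner input = (K'⊕ipad) ∥ m = a8 bf fe 36 36 36 ∥ 72 67 69 78 6e.
Inner hash: sum = 168+191+254+54+54+54+114+103+105+120+110 = 1327 → 05 2f.
Outer input = (K'⊕opad) ∥ inner = c2 d5 94 5c 5c 5c ∥ 05 2f.
Outer hash (tag): sum = 194+213+148+92+92+92+5+47 = 883 → 03 73.

0373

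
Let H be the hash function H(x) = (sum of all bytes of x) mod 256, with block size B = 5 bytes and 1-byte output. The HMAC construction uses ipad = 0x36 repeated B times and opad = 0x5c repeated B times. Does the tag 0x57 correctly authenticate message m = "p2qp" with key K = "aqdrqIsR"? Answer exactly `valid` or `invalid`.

valid

Key "aqdrqIsR" = 61 71 64 72 71 49 73 52 is 8 bytes > B = 5, so hash it first: H(key) = 27, then zero-pad to 5 bytes: K' = 27 00 00 00 00.
K' ⊕ ipad = 11 36 36 36 36; K' ⊕ opad = 7b 5c 5c 5c 5c.
Inner hash: sum = 17+54+54+54+54+112+50+113+112 = 620; mod 256 = 108 → 6c.
Outer hash (recomputed tag): sum = 123+92+92+92+92+108 = 599; mod 256 = 87 → 57.
Recomputed tag = 57; claimed = 57 → match.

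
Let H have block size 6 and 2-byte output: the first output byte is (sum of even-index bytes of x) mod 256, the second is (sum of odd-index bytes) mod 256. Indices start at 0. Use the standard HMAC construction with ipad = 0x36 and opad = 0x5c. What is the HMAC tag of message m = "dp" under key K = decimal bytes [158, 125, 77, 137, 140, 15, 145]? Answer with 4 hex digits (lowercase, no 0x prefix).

Key decimal bytes [158, 125, 77, 137, 140, 15, 145] = 9e 7d 4d 89 8c 0f 91 is 7 bytes > B = 6, so hash it first: H(key) = 08 15, then zero-pad to 6 bytes: K' = 08 15 00 00 00 00.
K' ⊕ ipad = 3e 23 36 36 36 36.  K' ⊕ opad = 54 49 5c 5c 5c 5c.
Inner input = (K'⊕ipad) ∥ m = 3e 23 36 36 36 36 ∥ 64 70.
Inner hash: even-index sum = 270 mod 256 = 14; odd-index sum = 255 mod 256 = 255 → 0e ff.
Outer input = (K'⊕opad) ∥ inner = 54 49 5c 5c 5c 5c ∥ 0e ff.
Outer hash (tag): even-index sum = 282 mod 256 = 26; odd-index sum = 512 mod 256 = 0 → 1a 00.

1a00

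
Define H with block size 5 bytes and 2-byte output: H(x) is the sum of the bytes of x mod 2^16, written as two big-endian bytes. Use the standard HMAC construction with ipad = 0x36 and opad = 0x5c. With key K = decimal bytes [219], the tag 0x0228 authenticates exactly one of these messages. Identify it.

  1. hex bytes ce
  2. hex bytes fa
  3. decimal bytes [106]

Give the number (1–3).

Key decimal bytes [219] = db is 1 byte ≤ B = 5; zero-pad to 5 bytes: K' = db 00 00 00 00.
K' ⊕ ipad = ed 36 36 36 36; K' ⊕ opad = 87 5c 5c 5c 5c.
m1: inner = H(ed 36 36 36 36 ce) = 02 93; tag = H(87 5c 5c 5c 5c 02 93) = 028c
m2: inner = H(ed 36 36 36 36 fa) = 02 bf; tag = H(87 5c 5c 5c 5c 02 bf) = 02b8
m3: inner = H(ed 36 36 36 36 6a) = 02 2f; tag = H(87 5c 5c 5c 5c 02 2f) = 0228 ← matches

3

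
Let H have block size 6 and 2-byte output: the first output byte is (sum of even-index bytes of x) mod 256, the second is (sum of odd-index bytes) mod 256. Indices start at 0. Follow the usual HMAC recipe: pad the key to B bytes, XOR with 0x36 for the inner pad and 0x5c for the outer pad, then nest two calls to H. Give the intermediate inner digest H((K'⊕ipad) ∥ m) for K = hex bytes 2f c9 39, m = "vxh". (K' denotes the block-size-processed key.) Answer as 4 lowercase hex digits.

Key hex bytes 2f c9 39 is 3 bytes ≤ B = 6; zero-pad to 6 bytes: K' = 2f c9 39 00 00 00.
K' ⊕ ipad = 19 ff 0f 36 36 36.
Inner input = 19 ff 0f 36 36 36 ∥ 76 78 68.
Inner hash: even-index sum = 316 mod 256 = 60; odd-index sum = 483 mod 256 = 227 → 3c e3.

3ce3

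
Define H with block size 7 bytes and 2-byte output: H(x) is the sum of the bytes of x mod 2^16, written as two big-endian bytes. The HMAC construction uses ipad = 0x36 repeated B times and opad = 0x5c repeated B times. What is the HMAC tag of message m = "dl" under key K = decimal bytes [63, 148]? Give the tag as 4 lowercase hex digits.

0382

Key decimal bytes [63, 148] = 3f 94 is 2 bytes ≤ B = 7; zero-pad to 7 bytes: K' = 3f 94 00 00 00 00 00.
K' ⊕ ipad = 09 a2 36 36 36 36 36.  K' ⊕ opad = 63 c8 5c 5c 5c 5c 5c.
Inner input = (K'⊕ipad) ∥ m = 09 a2 36 36 36 36 36 ∥ 64 6c.
Inner hash: sum = 9+162+54+54+54+54+54+100+108 = 649 → 02 89.
Outer input = (K'⊕opad) ∥ inner = 63 c8 5c 5c 5c 5c 5c ∥ 02 89.
Outer hash (tag): sum = 99+200+92+92+92+92+92+2+137 = 898 → 03 82.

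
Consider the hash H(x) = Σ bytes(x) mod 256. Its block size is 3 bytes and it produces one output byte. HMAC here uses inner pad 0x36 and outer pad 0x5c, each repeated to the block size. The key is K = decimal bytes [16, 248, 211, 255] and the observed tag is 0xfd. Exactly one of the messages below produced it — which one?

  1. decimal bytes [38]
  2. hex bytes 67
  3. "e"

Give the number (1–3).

Key decimal bytes [16, 248, 211, 255] = 10 f8 d3 ff is 4 bytes > B = 3, so hash it first: H(key) = da, then zero-pad to 3 bytes: K' = da 00 00.
K' ⊕ ipad = ec 36 36; K' ⊕ opad = 86 5c 5c.
m1: inner = H(ec 36 36 26) = 7e; tag = H(86 5c 5c 7e) = bc
m2: inner = H(ec 36 36 67) = bf; tag = H(86 5c 5c bf) = fd ← matches
m3: inner = H(ec 36 36 65) = bd; tag = H(86 5c 5c bd) = fb

2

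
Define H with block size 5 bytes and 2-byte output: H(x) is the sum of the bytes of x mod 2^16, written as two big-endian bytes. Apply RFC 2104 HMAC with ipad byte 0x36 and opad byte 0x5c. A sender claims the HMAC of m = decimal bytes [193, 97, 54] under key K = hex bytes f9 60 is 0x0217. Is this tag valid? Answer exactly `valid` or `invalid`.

Key hex bytes f9 60 is 2 bytes ≤ B = 5; zero-pad to 5 bytes: K' = f9 60 00 00 00.
K' ⊕ ipad = cf 56 36 36 36; K' ⊕ opad = a5 3c 5c 5c 5c.
Inner hash: sum = 207+86+54+54+54+193+97+54 = 799 → 03 1f.
Outer hash (recomputed tag): sum = 165+60+92+92+92+3+31 = 535 → 02 17.
Recomputed tag = 0217; claimed = 0217 → match.

valid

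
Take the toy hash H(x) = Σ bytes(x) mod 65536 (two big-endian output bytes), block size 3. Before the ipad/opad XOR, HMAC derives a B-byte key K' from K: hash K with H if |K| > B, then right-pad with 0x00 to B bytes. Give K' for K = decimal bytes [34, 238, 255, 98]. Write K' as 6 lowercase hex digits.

027100

|K| = 4 > B = 3, so first hash the key.
H(K): sum = 34+238+255+98 = 625 → 02 71.
Zero-pad H(K) = 02 71 to 3 bytes: K' = 02 71 00.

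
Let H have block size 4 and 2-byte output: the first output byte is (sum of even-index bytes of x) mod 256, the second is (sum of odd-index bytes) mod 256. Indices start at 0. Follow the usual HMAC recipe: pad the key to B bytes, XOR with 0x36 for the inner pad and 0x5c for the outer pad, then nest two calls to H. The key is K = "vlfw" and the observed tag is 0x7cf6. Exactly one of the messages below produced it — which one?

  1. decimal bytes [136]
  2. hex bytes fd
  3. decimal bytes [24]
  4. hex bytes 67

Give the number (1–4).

1

Key "vlfw" = 76 6c 66 77 is exactly B = 4 bytes: K' = 76 6c 66 77.
K' ⊕ ipad = 40 5a 50 41; K' ⊕ opad = 2a 30 3a 2b.
m1: inner = H(40 5a 50 41 88) = 18 9b; tag = H(2a 30 3a 2b 18 9b) = 7cf6 ← matches
m2: inner = H(40 5a 50 41 fd) = 8d 9b; tag = H(2a 30 3a 2b 8d 9b) = f1f6
m3: inner = H(40 5a 50 41 18) = a8 9b; tag = H(2a 30 3a 2b a8 9b) = 0cf6
m4: inner = H(40 5a 50 41 67) = f7 9b; tag = H(2a 30 3a 2b f7 9b) = 5bf6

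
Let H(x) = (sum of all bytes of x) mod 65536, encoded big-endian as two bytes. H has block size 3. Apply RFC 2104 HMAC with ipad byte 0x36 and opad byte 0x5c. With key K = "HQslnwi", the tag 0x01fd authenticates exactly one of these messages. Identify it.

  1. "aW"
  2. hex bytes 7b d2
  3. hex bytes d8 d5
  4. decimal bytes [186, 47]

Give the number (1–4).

2

Key "HQslnwi" = 48 51 73 6c 6e 77 69 is 7 bytes > B = 3, so hash it first: H(key) = 02 c6, then zero-pad to 3 bytes: K' = 02 c6 00.
K' ⊕ ipad = 34 f0 36; K' ⊕ opad = 5e 9a 5c.
m1: inner = H(34 f0 36 61 57) = 02 12; tag = H(5e 9a 5c 02 12) = 0168
m2: inner = H(34 f0 36 7b d2) = 02 a7; tag = H(5e 9a 5c 02 a7) = 01fd ← matches
m3: inner = H(34 f0 36 d8 d5) = 03 07; tag = H(5e 9a 5c 03 07) = 015e
m4: inner = H(34 f0 36 ba 2f) = 02 43; tag = H(5e 9a 5c 02 43) = 0199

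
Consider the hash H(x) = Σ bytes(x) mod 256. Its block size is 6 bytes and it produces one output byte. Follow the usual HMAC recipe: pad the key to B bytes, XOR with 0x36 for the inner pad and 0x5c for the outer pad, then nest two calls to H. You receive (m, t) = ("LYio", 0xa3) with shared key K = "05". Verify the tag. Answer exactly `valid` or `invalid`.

valid

Key "05" = 30 35 is 2 bytes ≤ B = 6; zero-pad to 6 bytes: K' = 30 35 00 00 00 00.
K' ⊕ ipad = 06 03 36 36 36 36; K' ⊕ opad = 6c 69 5c 5c 5c 5c.
Inner hash: sum = 6+3+54+54+54+54+76+89+105+111 = 606; mod 256 = 94 → 5e.
Outer hash (recomputed tag): sum = 108+105+92+92+92+92+94 = 675; mod 256 = 163 → a3.
Recomputed tag = a3; claimed = a3 → match.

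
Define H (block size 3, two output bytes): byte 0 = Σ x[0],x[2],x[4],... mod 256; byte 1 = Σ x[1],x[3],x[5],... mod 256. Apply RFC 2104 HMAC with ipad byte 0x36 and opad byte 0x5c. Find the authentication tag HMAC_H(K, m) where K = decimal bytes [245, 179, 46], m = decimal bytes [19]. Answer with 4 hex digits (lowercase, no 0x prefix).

Key decimal bytes [245, 179, 46] = f5 b3 2e is exactly B = 3 bytes: K' = f5 b3 2e.
K' ⊕ ipad = c3 85 18.  K' ⊕ opad = a9 ef 72.
Inner input = (K'⊕ipad) ∥ m = c3 85 18 ∥ 13.
Inner hash: even-index sum = 219 mod 256 = 219; odd-index sum = 152 mod 256 = 152 → db 98.
Outer input = (K'⊕opad) ∥ inner = a9 ef 72 ∥ db 98.
Outer hash (tag): even-index sum = 435 mod 256 = 179; odd-index sum = 458 mod 256 = 202 → b3 ca.

b3ca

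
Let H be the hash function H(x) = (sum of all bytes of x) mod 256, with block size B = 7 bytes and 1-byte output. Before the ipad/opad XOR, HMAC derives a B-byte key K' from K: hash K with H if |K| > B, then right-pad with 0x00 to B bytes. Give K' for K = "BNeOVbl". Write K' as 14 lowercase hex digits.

Key "BNeOVbl" = 42 4e 65 4f 56 62 6c is exactly B = 7 bytes: K' = 42 4e 65 4f 56 62 6c.

424e654f56626c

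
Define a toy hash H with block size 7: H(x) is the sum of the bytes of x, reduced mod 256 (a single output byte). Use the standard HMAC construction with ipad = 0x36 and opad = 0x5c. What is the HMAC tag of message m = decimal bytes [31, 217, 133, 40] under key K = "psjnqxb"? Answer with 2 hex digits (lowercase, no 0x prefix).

1f

Key "psjnqxb" = 70 73 6a 6e 71 78 62 is exactly B = 7 bytes: K' = 70 73 6a 6e 71 78 62.
K' ⊕ ipad = 46 45 5c 58 47 4e 54.  K' ⊕ opad = 2c 2f 36 32 2d 24 3e.
Inner input = (K'⊕ipad) ∥ m = 46 45 5c 58 47 4e 54 ∥ 1f d9 85 28.
Inner hash: sum = 70+69+92+88+71+78+84+31+217+133+40 = 973; mod 256 = 205 → cd.
Outer input = (K'⊕opad) ∥ inner = 2c 2f 36 32 2d 24 3e ∥ cd.
Outer hash (tag): sum = 44+47+54+50+45+36+62+205 = 543; mod 256 = 31 → 1f.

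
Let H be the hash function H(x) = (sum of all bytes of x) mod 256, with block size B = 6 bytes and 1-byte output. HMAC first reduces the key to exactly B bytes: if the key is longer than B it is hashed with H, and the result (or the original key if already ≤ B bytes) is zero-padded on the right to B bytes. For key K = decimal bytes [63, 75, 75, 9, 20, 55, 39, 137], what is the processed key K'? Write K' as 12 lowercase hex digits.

|K| = 8 > B = 6, so first hash the key.
H(K): sum = 63+75+75+9+20+55+39+137 = 473; mod 256 = 217 → d9.
Zero-pad H(K) = d9 to 6 bytes: K' = d9 00 00 00 00 00.

d90000000000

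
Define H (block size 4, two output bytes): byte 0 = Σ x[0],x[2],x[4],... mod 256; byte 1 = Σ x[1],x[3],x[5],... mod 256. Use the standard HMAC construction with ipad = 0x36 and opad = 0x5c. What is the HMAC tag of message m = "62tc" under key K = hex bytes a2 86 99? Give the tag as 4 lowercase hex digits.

b0b1

Key hex bytes a2 86 99 is 3 bytes ≤ B = 4; zero-pad to 4 bytes: K' = a2 86 99 00.
K' ⊕ ipad = 94 b0 af 36.  K' ⊕ opad = fe da c5 5c.
Inner input = (K'⊕ipad) ∥ m = 94 b0 af 36 ∥ 36 32 74 63.
Inner hash: even-index sum = 493 mod 256 = 237; odd-index sum = 379 mod 256 = 123 → ed 7b.
Outer input = (K'⊕opad) ∥ inner = fe da c5 5c ∥ ed 7b.
Outer hash (tag): even-index sum = 688 mod 256 = 176; odd-index sum = 433 mod 256 = 177 → b0 b1.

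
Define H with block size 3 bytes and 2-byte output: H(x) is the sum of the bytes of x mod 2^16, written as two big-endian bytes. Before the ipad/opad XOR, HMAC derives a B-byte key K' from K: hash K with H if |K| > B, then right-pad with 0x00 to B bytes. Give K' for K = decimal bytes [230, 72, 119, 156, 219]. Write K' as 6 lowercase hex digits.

|K| = 5 > B = 3, so first hash the key.
H(K): sum = 230+72+119+156+219 = 796 → 03 1c.
Zero-pad H(K) = 03 1c to 3 bytes: K' = 03 1c 00.

031c00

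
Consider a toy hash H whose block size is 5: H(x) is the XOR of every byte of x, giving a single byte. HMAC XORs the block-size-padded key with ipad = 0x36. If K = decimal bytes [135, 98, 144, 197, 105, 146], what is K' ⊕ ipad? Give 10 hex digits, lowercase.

Key decimal bytes [135, 98, 144, 197, 105, 146] = 87 62 90 c5 69 92 is 6 bytes > B = 5, so hash it first: H(key) = 4b, then zero-pad to 5 bytes: K' = 4b 00 00 00 00.
XOR each byte with 0x36: 4b⊕36=7d, 00⊕36=36, 00⊕36=36, 00⊕36=36, 00⊕36=36.

7d36363636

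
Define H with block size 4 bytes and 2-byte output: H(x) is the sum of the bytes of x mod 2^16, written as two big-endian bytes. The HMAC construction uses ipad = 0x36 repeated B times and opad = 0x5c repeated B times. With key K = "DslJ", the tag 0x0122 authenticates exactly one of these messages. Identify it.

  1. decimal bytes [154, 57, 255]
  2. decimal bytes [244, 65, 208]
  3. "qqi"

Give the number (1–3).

2

Key "DslJ" = 44 73 6c 4a is exactly B = 4 bytes: K' = 44 73 6c 4a.
K' ⊕ ipad = 72 45 5a 7c; K' ⊕ opad = 18 2f 30 16.
m1: inner = H(72 45 5a 7c 9a 39 ff) = 03 5f; tag = H(18 2f 30 16 03 5f) = 00ef
m2: inner = H(72 45 5a 7c f4 41 d0) = 03 92; tag = H(18 2f 30 16 03 92) = 0122 ← matches
m3: inner = H(72 45 5a 7c 71 71 69) = 02 d8; tag = H(18 2f 30 16 02 d8) = 0167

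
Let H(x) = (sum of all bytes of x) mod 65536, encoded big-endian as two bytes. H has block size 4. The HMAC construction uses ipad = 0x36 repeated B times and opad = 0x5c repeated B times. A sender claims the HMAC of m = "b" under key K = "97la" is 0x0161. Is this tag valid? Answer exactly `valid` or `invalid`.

valid

Key "97la" = 39 37 6c 61 is exactly B = 4 bytes: K' = 39 37 6c 61.
K' ⊕ ipad = 0f 01 5a 57; K' ⊕ opad = 65 6b 30 3d.
Inner hash: sum = 15+1+90+87+98 = 291 → 01 23.
Outer hash (recomputed tag): sum = 101+107+48+61+1+35 = 353 → 01 61.
Recomputed tag = 0161; claimed = 0161 → match.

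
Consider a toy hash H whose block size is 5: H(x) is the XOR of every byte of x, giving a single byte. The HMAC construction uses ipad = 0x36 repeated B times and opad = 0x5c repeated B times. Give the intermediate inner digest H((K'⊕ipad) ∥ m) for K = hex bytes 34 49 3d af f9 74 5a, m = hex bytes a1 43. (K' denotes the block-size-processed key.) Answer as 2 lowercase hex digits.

ec

Key hex bytes 34 49 3d af f9 74 5a is 7 bytes > B = 5, so hash it first: H(key) = 38, then zero-pad to 5 bytes: K' = 38 00 00 00 00.
K' ⊕ ipad = 0e 36 36 36 36.
Inner input = 0e 36 36 36 36 ∥ a1 43.
Inner hash: XOR 0e⊕36⊕36⊕36⊕36⊕a1⊕43 = ec.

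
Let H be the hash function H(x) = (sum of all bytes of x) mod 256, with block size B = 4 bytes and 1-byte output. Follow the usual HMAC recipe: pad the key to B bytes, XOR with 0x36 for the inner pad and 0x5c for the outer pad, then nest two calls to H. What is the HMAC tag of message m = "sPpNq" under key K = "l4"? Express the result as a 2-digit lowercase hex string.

Key "l4" = 6c 34 is 2 bytes ≤ B = 4; zero-pad to 4 bytes: K' = 6c 34 00 00.
K' ⊕ ipad = 5a 02 36 36.  K' ⊕ opad = 30 68 5c 5c.
Inner input = (K'⊕ipad) ∥ m = 5a 02 36 36 ∥ 73 50 70 4e 71.
Inner hash: sum = 90+2+54+54+115+80+112+78+113 = 698; mod 256 = 186 → ba.
Outer input = (K'⊕opad) ∥ inner = 30 68 5c 5c ∥ ba.
Outer hash (tag): sum = 48+104+92+92+186 = 522; mod 256 = 10 → 0a.

0a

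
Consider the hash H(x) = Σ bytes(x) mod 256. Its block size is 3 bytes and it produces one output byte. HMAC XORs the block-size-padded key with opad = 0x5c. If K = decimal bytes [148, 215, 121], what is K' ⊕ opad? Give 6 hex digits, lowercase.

c88b25

Key decimal bytes [148, 215, 121] = 94 d7 79 is exactly B = 3 bytes: K' = 94 d7 79.
XOR each byte with 0x5c: 94⊕5c=c8, d7⊕5c=8b, 79⊕5c=25.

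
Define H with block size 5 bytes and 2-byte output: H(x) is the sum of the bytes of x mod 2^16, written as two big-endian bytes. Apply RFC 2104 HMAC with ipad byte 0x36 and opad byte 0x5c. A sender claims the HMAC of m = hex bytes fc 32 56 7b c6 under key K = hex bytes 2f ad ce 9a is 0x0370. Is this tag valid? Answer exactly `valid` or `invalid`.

Key hex bytes 2f ad ce 9a is 4 bytes ≤ B = 5; zero-pad to 5 bytes: K' = 2f ad ce 9a 00.
K' ⊕ ipad = 19 9b f8 ac 36; K' ⊕ opad = 73 f1 92 c6 5c.
Inner hash: sum = 25+155+248+172+54+252+50+86+123+198 = 1363 → 05 53.
Outer hash (recomputed tag): sum = 115+241+146+198+92+5+83 = 880 → 03 70.
Recomputed tag = 0370; claimed = 0370 → match.

valid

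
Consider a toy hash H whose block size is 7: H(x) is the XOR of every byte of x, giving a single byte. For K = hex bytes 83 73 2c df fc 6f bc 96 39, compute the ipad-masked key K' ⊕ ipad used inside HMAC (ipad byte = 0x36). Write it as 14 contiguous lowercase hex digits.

Key hex bytes 83 73 2c df fc 6f bc 96 39 is 9 bytes > B = 7, so hash it first: H(key) = 83, then zero-pad to 7 bytes: K' = 83 00 00 00 00 00 00.
XOR each byte with 0x36: 83⊕36=b5, 00⊕36=36, 00⊕36=36, 00⊕36=36, 00⊕36=36, 00⊕36=36, 00⊕36=36.

b5363636363636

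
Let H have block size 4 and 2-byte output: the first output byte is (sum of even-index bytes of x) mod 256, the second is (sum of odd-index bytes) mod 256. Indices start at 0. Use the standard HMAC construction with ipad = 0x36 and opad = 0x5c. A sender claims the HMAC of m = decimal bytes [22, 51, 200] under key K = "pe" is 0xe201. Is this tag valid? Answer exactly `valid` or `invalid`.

invalid

Key "pe" = 70 65 is 2 bytes ≤ B = 4; zero-pad to 4 bytes: K' = 70 65 00 00.
K' ⊕ ipad = 46 53 36 36; K' ⊕ opad = 2c 39 5c 5c.
Inner hash: even-index sum = 346 mod 256 = 90; odd-index sum = 188 mod 256 = 188 → 5a bc.
Outer hash (recomputed tag): even-index sum = 226 mod 256 = 226; odd-index sum = 337 mod 256 = 81 → e2 51.
Recomputed tag = e251; claimed = e201 → mismatch.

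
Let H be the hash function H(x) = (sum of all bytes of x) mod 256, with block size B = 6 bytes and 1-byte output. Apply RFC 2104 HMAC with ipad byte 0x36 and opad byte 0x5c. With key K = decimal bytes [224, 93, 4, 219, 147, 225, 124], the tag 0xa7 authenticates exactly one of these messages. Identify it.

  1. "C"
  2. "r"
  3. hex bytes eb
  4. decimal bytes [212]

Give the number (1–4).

Key decimal bytes [224, 93, 4, 219, 147, 225, 124] = e0 5d 04 db 93 e1 7c is 7 bytes > B = 6, so hash it first: H(key) = 0c, then zero-pad to 6 bytes: K' = 0c 00 00 00 00 00.
K' ⊕ ipad = 3a 36 36 36 36 36; K' ⊕ opad = 50 5c 5c 5c 5c 5c.
m1: inner = H(3a 36 36 36 36 36 43) = 8b; tag = H(50 5c 5c 5c 5c 5c 8b) = a7 ← matches
m2: inner = H(3a 36 36 36 36 36 72) = ba; tag = H(50 5c 5c 5c 5c 5c ba) = d6
m3: inner = H(3a 36 36 36 36 36 eb) = 33; tag = H(50 5c 5c 5c 5c 5c 33) = 4f
m4: inner = H(3a 36 36 36 36 36 d4) = 1c; tag = H(50 5c 5c 5c 5c 5c 1c) = 38

1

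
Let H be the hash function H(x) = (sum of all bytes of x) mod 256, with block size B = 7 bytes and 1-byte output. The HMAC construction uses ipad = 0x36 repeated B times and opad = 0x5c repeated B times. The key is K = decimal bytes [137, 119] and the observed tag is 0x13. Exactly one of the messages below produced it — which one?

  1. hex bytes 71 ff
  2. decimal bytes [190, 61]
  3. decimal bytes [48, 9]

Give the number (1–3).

3

Key decimal bytes [137, 119] = 89 77 is 2 bytes ≤ B = 7; zero-pad to 7 bytes: K' = 89 77 00 00 00 00 00.
K' ⊕ ipad = bf 41 36 36 36 36 36; K' ⊕ opad = d5 2b 5c 5c 5c 5c 5c.
m1: inner = H(bf 41 36 36 36 36 36 71 ff) = 7e; tag = H(d5 2b 5c 5c 5c 5c 5c 7e) = 4a
m2: inner = H(bf 41 36 36 36 36 36 be 3d) = 09; tag = H(d5 2b 5c 5c 5c 5c 5c 09) = d5
m3: inner = H(bf 41 36 36 36 36 36 30 09) = 47; tag = H(d5 2b 5c 5c 5c 5c 5c 47) = 13 ← matches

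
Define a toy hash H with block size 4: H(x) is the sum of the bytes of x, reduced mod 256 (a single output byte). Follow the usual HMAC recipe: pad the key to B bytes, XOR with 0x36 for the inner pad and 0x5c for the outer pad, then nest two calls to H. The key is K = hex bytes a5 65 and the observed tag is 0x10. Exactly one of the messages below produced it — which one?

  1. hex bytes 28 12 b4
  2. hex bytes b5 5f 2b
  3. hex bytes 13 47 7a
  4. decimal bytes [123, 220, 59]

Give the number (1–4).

Key hex bytes a5 65 is 2 bytes ≤ B = 4; zero-pad to 4 bytes: K' = a5 65 00 00.
K' ⊕ ipad = 93 53 36 36; K' ⊕ opad = f9 39 5c 5c.
m1: inner = H(93 53 36 36 28 12 b4) = 40; tag = H(f9 39 5c 5c 40) = 2a
m2: inner = H(93 53 36 36 b5 5f 2b) = 91; tag = H(f9 39 5c 5c 91) = 7b
m3: inner = H(93 53 36 36 13 47 7a) = 26; tag = H(f9 39 5c 5c 26) = 10 ← matches
m4: inner = H(93 53 36 36 7b dc 3b) = e4; tag = H(f9 39 5c 5c e4) = ce

3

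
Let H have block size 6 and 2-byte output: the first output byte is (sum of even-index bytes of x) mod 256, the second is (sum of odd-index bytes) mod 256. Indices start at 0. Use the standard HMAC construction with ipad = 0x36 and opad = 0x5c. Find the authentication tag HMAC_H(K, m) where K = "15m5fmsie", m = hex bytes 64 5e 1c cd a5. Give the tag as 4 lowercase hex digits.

b3e1

Key "15m5fmsie" = 31 35 6d 35 66 6d 73 69 65 is 9 bytes > B = 6, so hash it first: H(key) = dc 40, then zero-pad to 6 bytes: K' = dc 40 00 00 00 00.
K' ⊕ ipad = ea 76 36 36 36 36.  K' ⊕ opad = 80 1c 5c 5c 5c 5c.
Inner input = (K'⊕ipad) ∥ m = ea 76 36 36 36 36 ∥ 64 5e 1c cd a5.
Inner hash: even-index sum = 635 mod 256 = 123; odd-index sum = 525 mod 256 = 13 → 7b 0d.
Outer input = (K'⊕opad) ∥ inner = 80 1c 5c 5c 5c 5c ∥ 7b 0d.
Outer hash (tag): even-index sum = 435 mod 256 = 179; odd-index sum = 225 mod 256 = 225 → b3 e1.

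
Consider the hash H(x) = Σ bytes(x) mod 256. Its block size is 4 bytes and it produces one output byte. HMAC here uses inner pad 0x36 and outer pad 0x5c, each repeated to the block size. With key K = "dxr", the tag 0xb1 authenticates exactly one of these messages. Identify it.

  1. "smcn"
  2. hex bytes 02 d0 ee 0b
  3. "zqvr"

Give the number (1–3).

Key "dxr" = 64 78 72 is 3 bytes ≤ B = 4; zero-pad to 4 bytes: K' = 64 78 72 00.
K' ⊕ ipad = 52 4e 44 36; K' ⊕ opad = 38 24 2e 5c.
m1: inner = H(52 4e 44 36 73 6d 63 6e) = cb; tag = H(38 24 2e 5c cb) = b1 ← matches
m2: inner = H(52 4e 44 36 02 d0 ee 0b) = e5; tag = H(38 24 2e 5c e5) = cb
m3: inner = H(52 4e 44 36 7a 71 76 72) = ed; tag = H(38 24 2e 5c ed) = d3

1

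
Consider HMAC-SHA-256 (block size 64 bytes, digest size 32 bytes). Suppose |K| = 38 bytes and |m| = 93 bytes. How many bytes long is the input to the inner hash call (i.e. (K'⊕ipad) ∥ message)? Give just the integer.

157

Key is 38 ≤ 64 bytes, zero-padded: |K'| = 64.
Inner input = (K'⊕ipad) ∥ m → 64 + 93 = 157 bytes.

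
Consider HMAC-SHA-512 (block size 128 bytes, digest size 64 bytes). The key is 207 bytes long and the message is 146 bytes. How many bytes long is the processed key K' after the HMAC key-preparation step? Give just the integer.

128

Key is 207 > 128 bytes, so it is hashed to 64 bytes then zero-padded to 128: |K'| = 128.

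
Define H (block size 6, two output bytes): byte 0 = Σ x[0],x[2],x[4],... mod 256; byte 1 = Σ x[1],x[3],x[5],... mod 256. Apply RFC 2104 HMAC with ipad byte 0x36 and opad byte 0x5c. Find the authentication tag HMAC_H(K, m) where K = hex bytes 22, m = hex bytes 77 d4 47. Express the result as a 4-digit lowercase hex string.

Key hex bytes 22 is 1 byte ≤ B = 6; zero-pad to 6 bytes: K' = 22 00 00 00 00 00.
K' ⊕ ipad = 14 36 36 36 36 36.  K' ⊕ opad = 7e 5c 5c 5c 5c 5c.
Inner input = (K'⊕ipad) ∥ m = 14 36 36 36 36 36 ∥ 77 d4 47.
Inner hash: even-index sum = 318 mod 256 = 62; odd-index sum = 374 mod 256 = 118 → 3e 76.
Outer input = (K'⊕opad) ∥ inner = 7e 5c 5c 5c 5c 5c ∥ 3e 76.
Outer hash (tag): even-index sum = 372 mod 256 = 116; odd-index sum = 394 mod 256 = 138 → 74 8a.

748a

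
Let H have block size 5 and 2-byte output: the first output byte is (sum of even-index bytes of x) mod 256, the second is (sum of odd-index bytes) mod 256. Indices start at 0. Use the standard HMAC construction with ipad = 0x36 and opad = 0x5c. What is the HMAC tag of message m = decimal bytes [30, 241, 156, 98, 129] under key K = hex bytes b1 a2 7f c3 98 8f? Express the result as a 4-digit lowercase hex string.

7fc1

Key hex bytes b1 a2 7f c3 98 8f is 6 bytes > B = 5, so hash it first: H(key) = c8 f4, then zero-pad to 5 bytes: K' = c8 f4 00 00 00.
K' ⊕ ipad = fe c2 36 36 36.  K' ⊕ opad = 94 a8 5c 5c 5c.
Inner input = (K'⊕ipad) ∥ m = fe c2 36 36 36 ∥ 1e f1 9c 62 81.
Inner hash: even-index sum = 701 mod 256 = 189; odd-index sum = 563 mod 256 = 51 → bd 33.
Outer input = (K'⊕opad) ∥ inner = 94 a8 5c 5c 5c ∥ bd 33.
Outer hash (tag): even-index sum = 383 mod 256 = 127; odd-index sum = 449 mod 256 = 193 → 7f c1.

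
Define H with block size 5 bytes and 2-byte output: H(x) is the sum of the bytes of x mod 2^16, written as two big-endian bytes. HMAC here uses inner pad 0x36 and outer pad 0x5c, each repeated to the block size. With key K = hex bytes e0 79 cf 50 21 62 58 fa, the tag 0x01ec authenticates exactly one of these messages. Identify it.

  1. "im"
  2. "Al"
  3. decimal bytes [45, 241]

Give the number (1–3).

3

Key hex bytes e0 79 cf 50 21 62 58 fa is 8 bytes > B = 5, so hash it first: H(key) = 04 4d, then zero-pad to 5 bytes: K' = 04 4d 00 00 00.
K' ⊕ ipad = 32 7b 36 36 36; K' ⊕ opad = 58 11 5c 5c 5c.
m1: inner = H(32 7b 36 36 36 69 6d) = 02 25; tag = H(58 11 5c 5c 5c 02 25) = 01a4
m2: inner = H(32 7b 36 36 36 41 6c) = 01 fc; tag = H(58 11 5c 5c 5c 01 fc) = 027a
m3: inner = H(32 7b 36 36 36 2d f1) = 02 6d; tag = H(58 11 5c 5c 5c 02 6d) = 01ec ← matches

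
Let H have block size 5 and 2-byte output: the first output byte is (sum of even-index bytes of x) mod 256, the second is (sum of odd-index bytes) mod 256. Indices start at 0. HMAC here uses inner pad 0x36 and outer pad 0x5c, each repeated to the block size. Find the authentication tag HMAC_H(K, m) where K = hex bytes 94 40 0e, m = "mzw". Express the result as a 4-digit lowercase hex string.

Key hex bytes 94 40 0e is 3 bytes ≤ B = 5; zero-pad to 5 bytes: K' = 94 40 0e 00 00.
K' ⊕ ipad = a2 76 38 36 36.  K' ⊕ opad = c8 1c 52 5c 5c.
Inner input = (K'⊕ipad) ∥ m = a2 76 38 36 36 ∥ 6d 7a 77.
Inner hash: even-index sum = 394 mod 256 = 138; odd-index sum = 400 mod 256 = 144 → 8a 90.
Outer input = (K'⊕opad) ∥ inner = c8 1c 52 5c 5c ∥ 8a 90.
Outer hash (tag): even-index sum = 518 mod 256 = 6; odd-index sum = 258 mod 256 = 2 → 06 02.

0602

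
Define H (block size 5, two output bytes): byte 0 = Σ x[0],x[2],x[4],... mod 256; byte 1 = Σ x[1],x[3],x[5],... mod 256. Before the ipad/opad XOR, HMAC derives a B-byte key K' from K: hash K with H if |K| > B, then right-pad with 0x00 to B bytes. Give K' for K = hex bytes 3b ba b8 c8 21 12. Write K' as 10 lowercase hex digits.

|K| = 6 > B = 5, so first hash the key.
H(K): even-index sum = 276 mod 256 = 20; odd-index sum = 404 mod 256 = 148 → 14 94.
Zero-pad H(K) = 14 94 to 5 bytes: K' = 14 94 00 00 00.

1494000000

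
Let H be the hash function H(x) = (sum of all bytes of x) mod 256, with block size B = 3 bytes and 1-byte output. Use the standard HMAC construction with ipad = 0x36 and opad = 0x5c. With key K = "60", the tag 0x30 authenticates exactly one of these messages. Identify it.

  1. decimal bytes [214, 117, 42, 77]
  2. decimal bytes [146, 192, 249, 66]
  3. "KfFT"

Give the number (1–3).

Key "60" = 36 30 is 2 bytes ≤ B = 3; zero-pad to 3 bytes: K' = 36 30 00.
K' ⊕ ipad = 00 06 36; K' ⊕ opad = 6a 6c 5c.
m1: inner = H(00 06 36 d6 75 2a 4d) = fe; tag = H(6a 6c 5c fe) = 30 ← matches
m2: inner = H(00 06 36 92 c0 f9 42) = c9; tag = H(6a 6c 5c c9) = fb
m3: inner = H(00 06 36 4b 66 46 54) = 87; tag = H(6a 6c 5c 87) = b9

1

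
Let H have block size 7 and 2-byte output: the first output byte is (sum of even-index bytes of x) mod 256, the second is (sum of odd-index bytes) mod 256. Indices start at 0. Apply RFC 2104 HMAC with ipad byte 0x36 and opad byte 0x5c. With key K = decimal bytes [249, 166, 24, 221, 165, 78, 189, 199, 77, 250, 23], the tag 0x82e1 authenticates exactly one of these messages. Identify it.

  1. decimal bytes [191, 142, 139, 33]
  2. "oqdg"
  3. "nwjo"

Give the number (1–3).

2

Key decimal bytes [249, 166, 24, 221, 165, 78, 189, 199, 77, 250, 23] = f9 a6 18 dd a5 4e bd c7 4d fa 17 is 11 bytes > B = 7, so hash it first: H(key) = d7 92, then zero-pad to 7 bytes: K' = d7 92 00 00 00 00 00.
K' ⊕ ipad = e1 a4 36 36 36 36 36; K' ⊕ opad = 8b ce 5c 5c 5c 5c 5c.
m1: inner = H(e1 a4 36 36 36 36 36 bf 8e 8b 21) = 32 5a; tag = H(8b ce 5c 5c 5c 5c 5c 32 5a) = f9b8
m2: inner = H(e1 a4 36 36 36 36 36 6f 71 64 67) = 5b e3; tag = H(8b ce 5c 5c 5c 5c 5c 5b e3) = 82e1 ← matches
m3: inner = H(e1 a4 36 36 36 36 36 6e 77 6a 6f) = 69 e8; tag = H(8b ce 5c 5c 5c 5c 5c 69 e8) = 87ef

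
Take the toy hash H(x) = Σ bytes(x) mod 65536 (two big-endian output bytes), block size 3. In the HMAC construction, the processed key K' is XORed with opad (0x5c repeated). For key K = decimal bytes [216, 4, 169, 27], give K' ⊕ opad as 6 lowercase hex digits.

5dfc5c

Key decimal bytes [216, 4, 169, 27] = d8 04 a9 1b is 4 bytes > B = 3, so hash it first: H(key) = 01 a0, then zero-pad to 3 bytes: K' = 01 a0 00.
XOR each byte with 0x5c: 01⊕5c=5d, a0⊕5c=fc, 00⊕5c=5c.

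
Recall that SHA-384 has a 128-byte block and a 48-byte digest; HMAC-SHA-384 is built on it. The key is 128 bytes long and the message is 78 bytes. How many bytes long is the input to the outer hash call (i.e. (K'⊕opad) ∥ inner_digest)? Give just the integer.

176

Key is 128 ≤ 128 bytes, zero-padded: |K'| = 128.
Outer input = (K'⊕opad) ∥ H(inner) → 128 + 48 = 176 bytes.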